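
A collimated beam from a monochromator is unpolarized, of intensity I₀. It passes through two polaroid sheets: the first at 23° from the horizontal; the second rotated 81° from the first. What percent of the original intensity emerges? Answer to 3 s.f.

≈ 1.22%

Unpolarized light through the first polarizer → I₁ = ½ I₀, now polarized at 23°.
I₂ = I₁ cos²(81°) = 0.5 · 0.02447 I₀ = 0.01224 I₀.
That is 1.224% of the incident intensity.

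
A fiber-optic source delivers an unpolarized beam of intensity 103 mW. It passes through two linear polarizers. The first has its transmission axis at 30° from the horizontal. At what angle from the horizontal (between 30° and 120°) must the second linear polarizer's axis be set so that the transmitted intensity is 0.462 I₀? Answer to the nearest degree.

Unpolarized light through the first polarizer → I₁ = ½ I₀, now polarized at 30°.
Need I₂/I₀ = 0.462, so cos²(θ − 30°) = 0.462 / 0.5 = 0.924.
θ − 30° = arccos(√0.924) = 16.0°, giving θ ≈ 30 + 16.0 = 46.0°.

θ ≈ 46°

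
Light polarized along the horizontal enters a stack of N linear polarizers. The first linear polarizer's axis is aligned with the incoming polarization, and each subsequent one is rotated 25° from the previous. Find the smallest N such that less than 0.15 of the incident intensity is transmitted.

First polarizer is aligned with the polarization: full transmission.
Each further stage multiplies by cos²(25°) = 0.8214.
After N polarizers: T = 0.8214^(N−1). Require T < 0.15 ⇒ N−1 > ln(0.15)/ln(0.8214) = 9.64, so N−1 ≥ 10 and N = 11.
Check: N=11 gives T = 0.1398 < 0.15; N=10 gives T = 0.1702.

N = 11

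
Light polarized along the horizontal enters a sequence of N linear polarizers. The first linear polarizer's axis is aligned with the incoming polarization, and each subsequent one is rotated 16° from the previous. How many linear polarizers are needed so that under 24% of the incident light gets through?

First polarizer is aligned with the polarization: full transmission.
Each further stage multiplies by cos²(16°) = 0.924.
After N polarizers: T = 0.924^(N−1). Require T < 0.24 ⇒ N−1 > ln(0.24)/ln(0.924) = 18.06, so N−1 ≥ 19 and N = 20.
Check: N=20 gives T = 0.2228 < 0.24; N=19 gives T = 0.2412.

N = 20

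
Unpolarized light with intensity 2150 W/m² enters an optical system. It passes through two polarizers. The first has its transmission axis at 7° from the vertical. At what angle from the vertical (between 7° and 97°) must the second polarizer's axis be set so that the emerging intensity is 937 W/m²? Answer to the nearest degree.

θ ≈ 28°

Unpolarized light through the first polarizer → I₁ = ½ I₀, now polarized at 7°.
Target fraction: 937 / 2150 W/m² = 0.4358 of I₀.
Need I₂/I₀ = 0.4358, so cos²(θ − 7°) = 0.4358 / 0.5 = 0.8716.
θ − 7° = arccos(√0.8716) = 21.0°, giving θ ≈ 7 + 21.0 = 28.0°.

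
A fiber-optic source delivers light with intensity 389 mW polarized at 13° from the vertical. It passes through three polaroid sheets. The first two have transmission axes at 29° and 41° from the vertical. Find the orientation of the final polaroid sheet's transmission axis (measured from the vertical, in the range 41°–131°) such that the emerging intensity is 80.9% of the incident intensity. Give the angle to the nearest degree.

θ ≈ 58°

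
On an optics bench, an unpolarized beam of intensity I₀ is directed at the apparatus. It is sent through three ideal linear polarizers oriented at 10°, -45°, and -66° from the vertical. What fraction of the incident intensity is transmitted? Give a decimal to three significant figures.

Unpolarized light through the first polarizer → I₁ = ½ I₀, now polarized at 10°.
I₂ = I₁ cos²(-45° − 10°) = 0.5 I₀ · cos²(55°) = 0.1645 I₀.
I₃ = I₂ cos²(-66° + 45°) = 0.1645 I₀ · cos²(21°) = 0.1434 I₀.
Transmitted fraction = 0.1434.

≈ 0.143 I₀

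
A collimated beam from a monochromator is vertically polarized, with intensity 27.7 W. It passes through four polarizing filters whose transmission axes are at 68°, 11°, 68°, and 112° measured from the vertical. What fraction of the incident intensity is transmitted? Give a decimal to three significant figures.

By Malus's law, I₁ = 27.7 W · cos²(68°) = 3.887 W.
I₂ = I₁ · cos²(57°) = 3.887 · 0.2966 = 1.153 W.
I₃ = I₂ · cos²(57°) = 1.153 · 0.2966 = 0.342 W.
I₄ = I₃ · cos²(44°) = 0.342 · 0.5174 = 0.177 W.
Transmitted fraction = 0.006389.

I/I₀ ≈ 0.00639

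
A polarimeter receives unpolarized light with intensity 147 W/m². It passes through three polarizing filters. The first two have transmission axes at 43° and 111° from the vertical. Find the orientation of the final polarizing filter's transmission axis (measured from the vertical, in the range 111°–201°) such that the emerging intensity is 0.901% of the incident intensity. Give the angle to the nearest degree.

Unpolarized light through the first polarizer → I₁ = ½ I₀, now polarized at 43°.
I₂ = I₁ cos²(111° − 43°) = 0.5 I₀ · cos²(68°) = 0.07017 I₀.
Need I₃/I₀ = 0.00901, so cos²(θ − 111°) = 0.00901 / 0.07017 = 0.1284.
θ − 111° = arccos(√0.1284) = 69.0°, giving θ ≈ 111 + 69.0 = 180.0°.

θ ≈ 180°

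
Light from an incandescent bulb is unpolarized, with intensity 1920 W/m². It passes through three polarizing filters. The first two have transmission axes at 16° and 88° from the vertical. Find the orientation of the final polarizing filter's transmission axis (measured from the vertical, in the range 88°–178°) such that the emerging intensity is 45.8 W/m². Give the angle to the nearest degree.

θ ≈ 133°

Unpolarized light through the first polarizer → I₁ = ½ I₀, now polarized at 16°.
I₂ = I₁ cos²(88° − 16°) = 0.5 I₀ · cos²(72°) = 0.04775 I₀.
Target fraction: 45.8 / 1920 W/m² = 0.02385 of I₀.
Need I₃/I₀ = 0.02385, so cos²(θ − 88°) = 0.02385 / 0.04775 = 0.4996.
θ − 88° = arccos(√0.4996) = 45.0°, giving θ ≈ 88 + 45.0 = 133.0°.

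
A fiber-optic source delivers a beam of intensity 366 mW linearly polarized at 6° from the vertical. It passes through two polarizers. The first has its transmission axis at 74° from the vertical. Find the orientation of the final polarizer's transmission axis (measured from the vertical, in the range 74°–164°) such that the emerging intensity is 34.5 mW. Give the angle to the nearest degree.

I₁ = I₀ cos²(74° − 6°) = I₀ cos²(68°) = 0.1403 I₀.
Target fraction: 34.5 / 366 mW = 0.09426 of I₀.
Need I₂/I₀ = 0.09426, so cos²(θ − 74°) = 0.09426 / 0.1403 = 0.6717.
θ − 74° = arccos(√0.6717) = 35.0°, giving θ ≈ 74 + 35.0 = 109.0°.

θ ≈ 109°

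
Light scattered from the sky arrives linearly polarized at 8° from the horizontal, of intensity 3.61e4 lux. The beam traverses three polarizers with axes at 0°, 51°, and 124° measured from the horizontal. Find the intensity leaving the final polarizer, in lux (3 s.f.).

I ≈ 1200 lux

I₁ = 3.61e4 lux · cos²(8°) = 3.54e+04 lux.
I₂ = I₁ · cos²(51°) = 3.54e+04 · 0.396 = 1.402e+04 lux.
I₃ = I₂ · cos²(73°) = 1.402e+04 · 0.08548 = 1198 lux.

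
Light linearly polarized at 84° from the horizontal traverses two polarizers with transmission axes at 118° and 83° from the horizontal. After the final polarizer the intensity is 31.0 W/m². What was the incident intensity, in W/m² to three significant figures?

I₁ = I₀ cos²(118° − 84°) = I₀ cos²(34°) = 0.6873 I₀.
I₂ = I₁ cos²(83° − 118°) = 0.6873 I₀ · cos²(35°) = 0.4612 I₀.
So 31.0 W/m² = 0.4612 I₀, giving I₀ = 31.0/0.4612 = 67.22 W/m².

I₀ ≈ 67.2 W/m²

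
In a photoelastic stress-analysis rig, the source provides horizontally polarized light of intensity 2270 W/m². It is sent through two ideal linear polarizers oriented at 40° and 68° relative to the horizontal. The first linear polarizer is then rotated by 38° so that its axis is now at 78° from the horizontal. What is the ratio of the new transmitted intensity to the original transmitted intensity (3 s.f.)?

I_new/I_old ≈ 0.0916

Before rotation:
I₁ = I₀ cos²(40° − 0°) = I₀ cos²(40°) = 0.5868 I₀.
I₂ = I₁ cos²(68° − 40°) = 0.5868 I₀ · cos²(28°) = 0.4575 I₀.
After rotation:
I₁ = I₀ cos²(78° − 0°) = I₀ cos²(78°) = 0.04323 I₀.
I₂ = I₁ cos²(68° − 78°) = 0.04323 I₀ · cos²(10°) = 0.04192 I₀.
Ratio = 0.04192 / 0.4575 = 0.09164.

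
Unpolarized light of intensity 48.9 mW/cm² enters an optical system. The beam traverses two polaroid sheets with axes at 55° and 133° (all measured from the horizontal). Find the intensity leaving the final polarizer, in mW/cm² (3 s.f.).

Unpolarized light through the first polarizer → I₁ = 48.9 mW/cm²/2 = 24.45 mW/cm², polarized at 55°.
I₂ = I₁ · cos²(78°) = 24.45 · 0.04323 = 1.057 mW/cm².

I ≈ 1.06 mW/cm²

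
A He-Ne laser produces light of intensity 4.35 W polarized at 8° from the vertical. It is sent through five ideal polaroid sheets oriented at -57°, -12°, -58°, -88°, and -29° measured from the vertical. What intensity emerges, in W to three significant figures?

I ≈ 0.0373 W

I₁ = 4.35 W · cos²(65°) = 0.7769 W.
I₂ = I₁ · cos²(45°) = 0.7769 · 0.5 = 0.3885 W.
I₃ = I₂ · cos²(46°) = 0.3885 · 0.4826 = 0.1875 W.
I₄ = I₃ · cos²(30°) = 0.1875 · 0.75 = 0.1406 W.
I₅ = I₄ · cos²(59°) = 0.1406 · 0.2653 = 0.03729 W.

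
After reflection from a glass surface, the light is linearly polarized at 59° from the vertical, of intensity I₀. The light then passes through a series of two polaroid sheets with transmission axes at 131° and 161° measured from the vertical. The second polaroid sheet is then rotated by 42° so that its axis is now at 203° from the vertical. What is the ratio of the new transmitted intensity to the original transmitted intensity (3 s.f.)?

I_new/I_old ≈ 0.127

Before rotation:
By Malus's law, I₁ = I₀ cos²(131° − 59°) = I₀ cos²(72°) = 0.09549 I₀.
I₂ = I₁ cos²(161° − 131°) = 0.09549 I₀ · cos²(30°) = 0.07162 I₀.
After rotation:
I₁ = I₀ cos²(131° − 59°) = I₀ cos²(72°) = 0.09549 I₀.
I₂ = I₁ cos²(203° − 131°) = 0.09549 I₀ · cos²(72°) = 0.009119 I₀.
Ratio = 0.009119 / 0.07162 = 0.1273.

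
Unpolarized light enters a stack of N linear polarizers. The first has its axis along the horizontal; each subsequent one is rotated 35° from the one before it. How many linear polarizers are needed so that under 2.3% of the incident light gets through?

N = 9

First polarizer halves the unpolarized light: factor 1/2.
Each further stage multiplies by cos²(35°) = 0.671.
After N polarizers: T = 0.5·0.671^(N−1). Require T < 0.023 ⇒ N−1 > ln(0.023/0.5)/ln(0.671) = 7.72, so N−1 ≥ 8 and N = 9.
Check: N=9 gives T = 0.02055 < 0.023; N=8 gives T = 0.03062.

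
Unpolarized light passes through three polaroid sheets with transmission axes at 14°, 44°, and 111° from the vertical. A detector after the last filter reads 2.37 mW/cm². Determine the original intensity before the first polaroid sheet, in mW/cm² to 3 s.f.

I₀ ≈ 41.4 mW/cm²

Unpolarized light through the first polarizer → I₁ = ½ I₀, now polarized at 14°.
I₂ = I₁ cos²(44° − 14°) = 0.5 I₀ · cos²(30°) = 0.375 I₀.
I₃ = I₂ cos²(111° − 44°) = 0.375 I₀ · cos²(67°) = 0.05725 I₀.
So 2.37 mW/cm² = 0.05725 I₀, giving I₀ = 2.37/0.05725 = 41.4 mW/cm².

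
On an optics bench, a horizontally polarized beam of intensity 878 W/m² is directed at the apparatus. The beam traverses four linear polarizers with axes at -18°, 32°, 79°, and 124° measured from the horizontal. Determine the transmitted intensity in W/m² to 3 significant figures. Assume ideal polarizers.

I ≈ 76.3 W/m²

I₁ = 878 W/m² · cos²(18°) = 794.2 W/m².
I₂ = I₁ · cos²(50°) = 794.2 · 0.4132 = 328.1 W/m².
I₃ = I₂ · cos²(47°) = 328.1 · 0.4651 = 152.6 W/m².
I₄ = I₃ · cos²(45°) = 152.6 · 0.5 = 76.31 W/m².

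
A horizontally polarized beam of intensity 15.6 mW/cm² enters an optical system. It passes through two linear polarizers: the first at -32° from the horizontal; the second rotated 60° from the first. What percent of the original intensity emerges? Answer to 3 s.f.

I₁ = 15.6 mW/cm² · cos²(32°) = 11.22 mW/cm².
I₂ = I₁ · cos²(60°) = 11.22 · 0.25 = 2.805 mW/cm².
That is 17.98% of the incident intensity.

≈ 18.0%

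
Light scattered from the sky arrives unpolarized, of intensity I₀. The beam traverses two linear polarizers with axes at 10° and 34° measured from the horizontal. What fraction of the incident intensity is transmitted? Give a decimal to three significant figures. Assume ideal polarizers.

Unpolarized light through the first polarizer → I₁ = ½ I₀, now polarized at 10°.
I₂ = I₁ cos²(34° − 10°) = 0.5 I₀ · cos²(24°) = 0.4173 I₀.
Transmitted fraction = 0.4173.

≈ 0.417 I₀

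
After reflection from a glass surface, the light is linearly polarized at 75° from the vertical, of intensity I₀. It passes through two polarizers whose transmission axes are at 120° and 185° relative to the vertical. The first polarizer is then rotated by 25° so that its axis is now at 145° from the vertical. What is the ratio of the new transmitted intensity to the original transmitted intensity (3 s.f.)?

Before rotation:
By Malus's law, I₁ = I₀ cos²(120° − 75°) = I₀ cos²(45°) = 0.5 I₀.
I₂ = I₁ cos²(185° − 120°) = 0.5 I₀ · cos²(65°) = 0.0893 I₀.
After rotation:
I₁ = I₀ cos²(145° − 75°) = I₀ cos²(70°) = 0.117 I₀.
I₂ = I₁ cos²(185° − 145°) = 0.117 I₀ · cos²(40°) = 0.06865 I₀.
Ratio = 0.06865 / 0.0893 = 0.7687.

I_new/I_old ≈ 0.769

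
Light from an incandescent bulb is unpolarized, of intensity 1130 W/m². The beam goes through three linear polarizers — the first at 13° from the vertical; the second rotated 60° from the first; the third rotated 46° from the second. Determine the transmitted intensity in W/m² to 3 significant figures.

I ≈ 68.2 W/m²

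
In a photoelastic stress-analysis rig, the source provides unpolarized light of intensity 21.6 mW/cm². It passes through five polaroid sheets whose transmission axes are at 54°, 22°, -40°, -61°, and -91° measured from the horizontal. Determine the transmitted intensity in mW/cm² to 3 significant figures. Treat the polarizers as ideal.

I ≈ 1.12 mW/cm²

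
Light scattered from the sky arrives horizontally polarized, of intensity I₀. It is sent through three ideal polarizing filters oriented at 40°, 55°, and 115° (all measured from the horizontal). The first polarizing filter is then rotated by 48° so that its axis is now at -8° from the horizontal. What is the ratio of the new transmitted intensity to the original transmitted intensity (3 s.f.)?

Before rotation:
By Malus's law, I₁ = I₀ cos²(40° − 0°) = I₀ cos²(40°) = 0.5868 I₀.
I₂ = I₁ cos²(55° − 40°) = 0.5868 I₀ · cos²(15°) = 0.5475 I₀.
I₃ = I₂ cos²(115° − 55°) = 0.5475 I₀ · cos²(60°) = 0.1369 I₀.
After rotation:
I₁ = I₀ cos²(-8° − 0°) = I₀ cos²(8°) = 0.9806 I₀.
I₂ = I₁ cos²(55° + 8°) = 0.9806 I₀ · cos²(63°) = 0.2021 I₀.
I₃ = I₂ cos²(115° − 55°) = 0.2021 I₀ · cos²(60°) = 0.05053 I₀.
Ratio = 0.05053 / 0.1369 = 0.3692.

I_new/I_old ≈ 0.369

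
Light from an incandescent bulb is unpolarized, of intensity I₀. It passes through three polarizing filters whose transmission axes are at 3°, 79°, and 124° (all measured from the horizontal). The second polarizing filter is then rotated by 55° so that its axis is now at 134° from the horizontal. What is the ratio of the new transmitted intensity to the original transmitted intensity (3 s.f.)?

Before rotation:
Unpolarized light through the first polarizer → I₁ = ½ I₀, now polarized at 3°.
I₂ = I₁ cos²(79° − 3°) = 0.5 I₀ · cos²(76°) = 0.02926 I₀.
I₃ = I₂ cos²(124° − 79°) = 0.02926 I₀ · cos²(45°) = 0.01463 I₀.
After rotation:
Unpolarized light through the first polarizer → I₁ = ½ I₀, now polarized at 3°.
Angle between axes 1 and 2: 49°. I₂ = 0.5 I₀ · cos²(49°) = 0.2152 I₀.
I₃ = I₂ cos²(124° − 134°) = 0.2152 I₀ · cos²(10°) = 0.2087 I₀.
Ratio = 0.2087 / 0.01463 = 14.26.

I_new/I_old ≈ 14.3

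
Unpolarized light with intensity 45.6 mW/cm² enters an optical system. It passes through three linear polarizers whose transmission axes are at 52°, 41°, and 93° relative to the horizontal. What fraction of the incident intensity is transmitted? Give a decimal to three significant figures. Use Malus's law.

I/I₀ ≈ 0.183

Unpolarized light through the first polarizer → I₁ = 45.6 mW/cm²/2 = 22.8 mW/cm², polarized at 52°.
I₂ = I₁ · cos²(11°) = 22.8 · 0.9636 = 21.97 mW/cm².
I₃ = I₂ · cos²(52°) = 21.97 · 0.379 = 8.327 mW/cm².
Transmitted fraction = 0.1826.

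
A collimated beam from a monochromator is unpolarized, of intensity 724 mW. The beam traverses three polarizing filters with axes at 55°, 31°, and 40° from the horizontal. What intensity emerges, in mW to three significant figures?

Unpolarized light through the first polarizer → I₁ = 724 mW/2 = 362 mW, polarized at 55°.
I₂ = I₁ · cos²(24°) = 362 · 0.8346 = 302.1 mW.
I₃ = I₂ · cos²(9°) = 302.1 · 0.9755 = 294.7 mW.

I ≈ 295 mW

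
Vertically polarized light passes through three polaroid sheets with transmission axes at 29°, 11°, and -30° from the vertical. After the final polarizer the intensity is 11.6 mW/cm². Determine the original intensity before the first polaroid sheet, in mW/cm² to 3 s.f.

I₀ ≈ 29.4 mW/cm²

By Malus's law, I₁ = I₀ cos²(29° − 0°) = I₀ cos²(29°) = 0.765 I₀.
I₂ = I₁ cos²(11° − 29°) = 0.765 I₀ · cos²(18°) = 0.6919 I₀.
I₃ = I₂ cos²(-30° − 11°) = 0.6919 I₀ · cos²(41°) = 0.3941 I₀.
So 11.6 mW/cm² = 0.3941 I₀, giving I₀ = 11.6/0.3941 = 29.43 mW/cm².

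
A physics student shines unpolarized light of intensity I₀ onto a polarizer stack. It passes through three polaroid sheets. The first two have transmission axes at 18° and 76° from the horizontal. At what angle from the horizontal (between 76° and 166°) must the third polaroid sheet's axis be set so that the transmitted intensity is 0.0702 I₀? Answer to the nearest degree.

θ ≈ 121°

Unpolarized light through the first polarizer → I₁ = ½ I₀, now polarized at 18°.
I₂ = I₁ cos²(76° − 18°) = 0.5 I₀ · cos²(58°) = 0.1404 I₀.
Need I₃/I₀ = 0.0702, so cos²(θ − 76°) = 0.0702 / 0.1404 = 0.5.
θ − 76° = arccos(√0.5) = 45.0°, giving θ ≈ 76 + 45.0 = 121.0°.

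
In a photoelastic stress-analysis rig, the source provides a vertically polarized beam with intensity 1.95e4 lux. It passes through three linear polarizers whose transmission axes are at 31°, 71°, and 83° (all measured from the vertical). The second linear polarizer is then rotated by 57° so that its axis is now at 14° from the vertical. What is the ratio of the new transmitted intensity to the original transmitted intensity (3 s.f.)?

I_new/I_old ≈ 0.209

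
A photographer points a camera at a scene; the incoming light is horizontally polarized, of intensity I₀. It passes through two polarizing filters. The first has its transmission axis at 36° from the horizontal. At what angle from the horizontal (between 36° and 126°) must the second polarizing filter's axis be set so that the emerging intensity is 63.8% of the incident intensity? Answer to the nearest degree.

θ ≈ 45°

I₁ = I₀ cos²(36° − 0°) = I₀ cos²(36°) = 0.6545 I₀.
Need I₂/I₀ = 0.638, so cos²(θ − 36°) = 0.638 / 0.6545 = 0.9748.
θ − 36° = arccos(√0.9748) = 9.1°, giving θ ≈ 36 + 9.1 = 45.1°.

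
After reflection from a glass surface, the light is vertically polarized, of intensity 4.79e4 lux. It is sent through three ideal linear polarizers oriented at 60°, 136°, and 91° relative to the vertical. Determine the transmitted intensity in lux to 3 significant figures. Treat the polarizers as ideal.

I₁ = 4.79e4 lux · cos²(60°) = 1.198e+04 lux.
I₂ = I₁ · cos²(76°) = 1.198e+04 · 0.05853 = 700.9 lux.
I₃ = I₂ · cos²(45°) = 700.9 · 0.5 = 350.4 lux.

I ≈ 350 lux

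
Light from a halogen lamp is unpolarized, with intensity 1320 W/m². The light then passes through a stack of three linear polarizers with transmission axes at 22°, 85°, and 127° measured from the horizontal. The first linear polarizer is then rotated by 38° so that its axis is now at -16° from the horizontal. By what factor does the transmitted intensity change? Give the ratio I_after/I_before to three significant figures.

I_new/I_old ≈ 0.177

Before rotation:
Unpolarized light through the first polarizer → I₁ = ½ I₀, now polarized at 22°.
I₂ = I₁ cos²(85° − 22°) = 0.5 I₀ · cos²(63°) = 0.1031 I₀.
I₃ = I₂ cos²(127° − 85°) = 0.1031 I₀ · cos²(42°) = 0.05691 I₀.
After rotation:
Unpolarized light through the first polarizer → I₁ = ½ I₀, now polarized at -16°.
Angle between axes 1 and 2: 79°. I₂ = 0.5 I₀ · cos²(79°) = 0.0182 I₀.
I₃ = I₂ cos²(127° − 85°) = 0.0182 I₀ · cos²(42°) = 0.01005 I₀.
Ratio = 0.01005 / 0.05691 = 0.1766.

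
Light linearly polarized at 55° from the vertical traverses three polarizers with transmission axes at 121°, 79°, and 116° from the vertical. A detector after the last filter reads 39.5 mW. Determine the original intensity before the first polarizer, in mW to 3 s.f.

By Malus's law, I₁ = I₀ cos²(121° − 55°) = I₀ cos²(66°) = 0.1654 I₀.
I₂ = I₁ cos²(79° − 121°) = 0.1654 I₀ · cos²(42°) = 0.09136 I₀.
I₃ = I₂ cos²(116° − 79°) = 0.09136 I₀ · cos²(37°) = 0.05827 I₀.
So 39.5 mW = 0.05827 I₀, giving I₀ = 39.5/0.05827 = 677.8 mW.

I₀ ≈ 678 mW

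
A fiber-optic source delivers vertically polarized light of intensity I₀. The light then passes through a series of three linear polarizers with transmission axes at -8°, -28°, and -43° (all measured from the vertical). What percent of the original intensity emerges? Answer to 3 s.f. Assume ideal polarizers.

≈ 80.8%

I₁ = I₀ cos²(-8° − 0°) = I₀ cos²(8°) = 0.9806 I₀.
I₂ = I₁ cos²(-28° + 8°) = 0.9806 I₀ · cos²(20°) = 0.8659 I₀.
I₃ = I₂ cos²(-43° + 28°) = 0.8659 I₀ · cos²(15°) = 0.8079 I₀.
That is 80.79% of the incident intensity.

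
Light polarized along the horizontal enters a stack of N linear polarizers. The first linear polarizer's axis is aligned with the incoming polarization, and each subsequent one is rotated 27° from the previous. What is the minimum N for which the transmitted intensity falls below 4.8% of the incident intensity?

First polarizer is aligned with the polarization: full transmission.
Each further stage multiplies by cos²(27°) = 0.7939.
After N polarizers: T = 0.7939^(N−1). Require T < 0.048 ⇒ N−1 > ln(0.048)/ln(0.7939) = 13.16, so N−1 ≥ 14 and N = 15.
Check: N=15 gives T = 0.03951 < 0.048; N=14 gives T = 0.04976.

N = 15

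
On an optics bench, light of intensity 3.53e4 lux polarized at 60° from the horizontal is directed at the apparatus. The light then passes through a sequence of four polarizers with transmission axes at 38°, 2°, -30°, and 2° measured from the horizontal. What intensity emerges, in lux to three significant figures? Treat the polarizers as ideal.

By Malus's law, I₁ = 3.53e4 lux · cos²(22°) = 3.035e+04 lux.
I₂ = I₁ · cos²(36°) = 3.035e+04 · 0.6545 = 1.986e+04 lux.
I₃ = I₂ · cos²(32°) = 1.986e+04 · 0.7192 = 1.428e+04 lux.
I₄ = I₃ · cos²(32°) = 1.428e+04 · 0.7192 = 1.027e+04 lux.

I ≈ 1.03e4 lux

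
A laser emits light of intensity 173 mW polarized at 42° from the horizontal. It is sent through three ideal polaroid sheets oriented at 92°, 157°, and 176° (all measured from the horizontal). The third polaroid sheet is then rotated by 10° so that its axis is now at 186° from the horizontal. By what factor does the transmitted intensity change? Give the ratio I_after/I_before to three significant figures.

I_new/I_old ≈ 0.856

Before rotation:
I₁ = I₀ cos²(92° − 42°) = I₀ cos²(50°) = 0.4132 I₀.
I₂ = I₁ cos²(157° − 92°) = 0.4132 I₀ · cos²(65°) = 0.0738 I₀.
I₃ = I₂ cos²(176° − 157°) = 0.0738 I₀ · cos²(19°) = 0.06597 I₀.
After rotation:
I₁ = I₀ cos²(92° − 42°) = I₀ cos²(50°) = 0.4132 I₀.
I₂ = I₁ cos²(157° − 92°) = 0.4132 I₀ · cos²(65°) = 0.0738 I₀.
I₃ = I₂ cos²(186° − 157°) = 0.0738 I₀ · cos²(29°) = 0.05645 I₀.
Ratio = 0.05645 / 0.06597 = 0.8557.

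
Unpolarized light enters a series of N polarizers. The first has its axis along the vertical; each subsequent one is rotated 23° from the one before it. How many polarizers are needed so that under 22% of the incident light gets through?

N = 6

First polarizer halves the unpolarized light: factor 1/2.
Each further stage multiplies by cos²(23°) = 0.8473.
After N polarizers: T = 0.5·0.8473^(N−1). Require T < 0.22 ⇒ N−1 > ln(0.22/0.5)/ln(0.8473) = 4.96, so N−1 ≥ 5 and N = 6.
Check: N=6 gives T = 0.2184 < 0.22; N=5 gives T = 0.2577.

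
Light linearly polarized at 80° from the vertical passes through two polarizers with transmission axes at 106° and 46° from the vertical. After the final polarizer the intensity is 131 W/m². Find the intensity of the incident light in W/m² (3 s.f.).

I₁ = I₀ cos²(106° − 80°) = I₀ cos²(26°) = 0.8078 I₀.
I₂ = I₁ cos²(46° − 106°) = 0.8078 I₀ · cos²(60°) = 0.202 I₀.
So 131 W/m² = 0.202 I₀, giving I₀ = 131/0.202 = 648.7 W/m².

I₀ ≈ 649 W/m²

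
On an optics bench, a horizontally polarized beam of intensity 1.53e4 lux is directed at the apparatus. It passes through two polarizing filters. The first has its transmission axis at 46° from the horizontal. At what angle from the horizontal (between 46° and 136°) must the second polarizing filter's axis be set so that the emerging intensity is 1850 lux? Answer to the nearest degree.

By Malus's law, I₁ = I₀ cos²(46° − 0°) = I₀ cos²(46°) = 0.4826 I₀.
Target fraction: 1850 / 1.53e4 lux = 0.1209 of I₀.
Need I₂/I₀ = 0.1209, so cos²(θ − 46°) = 0.1209 / 0.4826 = 0.2506.
θ − 46° = arccos(√0.2506) = 60.0°, giving θ ≈ 46 + 60.0 = 106.0°.

θ ≈ 106°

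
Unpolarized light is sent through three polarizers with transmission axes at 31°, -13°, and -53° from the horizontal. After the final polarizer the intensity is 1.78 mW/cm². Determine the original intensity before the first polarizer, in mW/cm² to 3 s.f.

Unpolarized light through the first polarizer → I₁ = ½ I₀, now polarized at 31°.
I₂ = I₁ cos²(-13° − 31°) = 0.5 I₀ · cos²(44°) = 0.2587 I₀.
I₃ = I₂ cos²(-53° + 13°) = 0.2587 I₀ · cos²(40°) = 0.1518 I₀.
So 1.78 mW/cm² = 0.1518 I₀, giving I₀ = 1.78/0.1518 = 11.72 mW/cm².

I₀ ≈ 11.7 mW/cm²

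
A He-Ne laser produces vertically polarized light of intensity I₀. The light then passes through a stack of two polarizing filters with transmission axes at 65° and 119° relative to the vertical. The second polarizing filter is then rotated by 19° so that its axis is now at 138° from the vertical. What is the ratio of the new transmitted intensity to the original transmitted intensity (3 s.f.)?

Before rotation:
I₁ = I₀ cos²(65° − 0°) = I₀ cos²(65°) = 0.1786 I₀.
I₂ = I₁ cos²(119° − 65°) = 0.1786 I₀ · cos²(54°) = 0.06171 I₀.
After rotation:
I₁ = I₀ cos²(65° − 0°) = I₀ cos²(65°) = 0.1786 I₀.
I₂ = I₁ cos²(138° − 65°) = 0.1786 I₀ · cos²(73°) = 0.01527 I₀.
Ratio = 0.01527 / 0.06171 = 0.2474.

I_new/I_old ≈ 0.247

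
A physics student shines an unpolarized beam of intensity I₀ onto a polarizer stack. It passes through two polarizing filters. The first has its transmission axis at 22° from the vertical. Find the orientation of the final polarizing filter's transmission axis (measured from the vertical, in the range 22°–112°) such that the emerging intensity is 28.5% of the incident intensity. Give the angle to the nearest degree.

Unpolarized light through the first polarizer → I₁ = ½ I₀, now polarized at 22°.
Need I₂/I₀ = 0.285, so cos²(θ − 22°) = 0.285 / 0.5 = 0.57.
θ − 22° = arccos(√0.57) = 41.0°, giving θ ≈ 22 + 41.0 = 63.0°.

θ ≈ 63°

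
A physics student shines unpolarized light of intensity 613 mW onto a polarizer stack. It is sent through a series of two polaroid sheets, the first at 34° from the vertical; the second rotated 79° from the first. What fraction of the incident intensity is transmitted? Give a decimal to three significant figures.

Unpolarized light through the first polarizer → I₁ = 613 mW/2 = 306.5 mW, polarized at 34°.
I₂ = I₁ · cos²(79°) = 306.5 · 0.03641 = 11.16 mW.
Transmitted fraction = 0.0182.

I/I₀ ≈ 0.0182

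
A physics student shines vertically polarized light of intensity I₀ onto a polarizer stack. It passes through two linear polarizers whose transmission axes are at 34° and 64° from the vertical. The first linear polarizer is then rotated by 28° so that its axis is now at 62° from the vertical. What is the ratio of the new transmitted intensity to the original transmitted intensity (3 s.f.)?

Before rotation:
I₁ = I₀ cos²(34° − 0°) = I₀ cos²(34°) = 0.6873 I₀.
I₂ = I₁ cos²(64° − 34°) = 0.6873 I₀ · cos²(30°) = 0.5155 I₀.
After rotation:
I₁ = I₀ cos²(62° − 0°) = I₀ cos²(62°) = 0.2204 I₀.
I₂ = I₁ cos²(64° − 62°) = 0.2204 I₀ · cos²(2°) = 0.2201 I₀.
Ratio = 0.2201 / 0.5155 = 0.4271.

I_new/I_old ≈ 0.427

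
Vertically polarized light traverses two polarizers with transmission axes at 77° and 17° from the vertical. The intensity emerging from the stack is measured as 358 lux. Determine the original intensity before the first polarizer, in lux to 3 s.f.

I₀ ≈ 2.83e4 lux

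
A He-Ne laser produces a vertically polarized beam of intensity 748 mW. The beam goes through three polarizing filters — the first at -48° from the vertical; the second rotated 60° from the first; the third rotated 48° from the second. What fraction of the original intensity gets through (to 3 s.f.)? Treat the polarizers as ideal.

I/I₀ ≈ 0.0501

By Malus's law, I₁ = 748 mW · cos²(48°) = 334.9 mW.
I₂ = I₁ · cos²(60°) = 334.9 · 0.25 = 83.73 mW.
I₃ = I₂ · cos²(48°) = 83.73 · 0.4477 = 37.49 mW.
Transmitted fraction = 0.05012.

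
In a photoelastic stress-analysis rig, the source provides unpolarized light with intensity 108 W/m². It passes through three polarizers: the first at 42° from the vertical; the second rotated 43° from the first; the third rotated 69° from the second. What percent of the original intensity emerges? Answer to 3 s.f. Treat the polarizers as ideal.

Unpolarized light through the first polarizer → I₁ = 108 W/m²/2 = 54 W/m², polarized at 42°.
I₂ = I₁ · cos²(43°) = 54 · 0.5349 = 28.88 W/m².
I₃ = I₂ · cos²(69°) = 28.88 · 0.1284 = 3.709 W/m².
That is 3.435% of the incident intensity.

≈ 3.43%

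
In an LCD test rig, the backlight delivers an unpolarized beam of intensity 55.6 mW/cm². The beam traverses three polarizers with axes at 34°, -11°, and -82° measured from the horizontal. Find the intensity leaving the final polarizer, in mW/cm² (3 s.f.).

Unpolarized light through the first polarizer → I₁ = 55.6 mW/cm²/2 = 27.8 mW/cm², polarized at 34°.
I₂ = I₁ · cos²(45°) = 27.8 · 0.5 = 13.9 mW/cm².
I₃ = I₂ · cos²(71°) = 13.9 · 0.106 = 1.473 mW/cm².

I ≈ 1.47 mW/cm²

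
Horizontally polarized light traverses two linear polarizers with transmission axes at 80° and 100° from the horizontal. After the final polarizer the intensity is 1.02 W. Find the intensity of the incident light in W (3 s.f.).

I₀ ≈ 38.3 W

I₁ = I₀ cos²(80° − 0°) = I₀ cos²(80°) = 0.03015 I₀.
I₂ = I₁ cos²(100° − 80°) = 0.03015 I₀ · cos²(20°) = 0.02663 I₀.
So 1.02 W = 0.02663 I₀, giving I₀ = 1.02/0.02663 = 38.31 W.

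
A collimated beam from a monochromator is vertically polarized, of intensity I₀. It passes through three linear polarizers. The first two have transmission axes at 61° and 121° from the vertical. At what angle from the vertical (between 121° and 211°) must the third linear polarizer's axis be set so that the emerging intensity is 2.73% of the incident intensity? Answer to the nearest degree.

By Malus's law, I₁ = I₀ cos²(61° − 0°) = I₀ cos²(61°) = 0.235 I₀.
I₂ = I₁ cos²(121° − 61°) = 0.235 I₀ · cos²(60°) = 0.05876 I₀.
Need I₃/I₀ = 0.0273, so cos²(θ − 121°) = 0.0273 / 0.05876 = 0.4646.
θ − 121° = arccos(√0.4646) = 47.0°, giving θ ≈ 121 + 47.0 = 168.0°.

θ ≈ 168°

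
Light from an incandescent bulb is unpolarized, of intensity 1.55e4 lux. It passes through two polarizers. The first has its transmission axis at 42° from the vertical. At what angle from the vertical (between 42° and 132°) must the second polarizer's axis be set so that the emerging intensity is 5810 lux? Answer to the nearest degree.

θ ≈ 72°

Unpolarized light through the first polarizer → I₁ = ½ I₀, now polarized at 42°.
Target fraction: 5810 / 1.55e4 lux = 0.3748 of I₀.
Need I₂/I₀ = 0.3748, so cos²(θ − 42°) = 0.3748 / 0.5 = 0.7497.
θ − 42° = arccos(√0.7497) = 30.0°, giving θ ≈ 42 + 30.0 = 72.0°.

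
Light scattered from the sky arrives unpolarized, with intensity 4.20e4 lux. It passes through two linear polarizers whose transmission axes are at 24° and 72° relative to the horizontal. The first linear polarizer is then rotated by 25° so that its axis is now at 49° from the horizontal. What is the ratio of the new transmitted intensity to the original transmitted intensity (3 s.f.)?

I_new/I_old ≈ 1.89

Before rotation:
Unpolarized light through the first polarizer → I₁ = ½ I₀, now polarized at 24°.
I₂ = I₁ cos²(72° − 24°) = 0.5 I₀ · cos²(48°) = 0.2239 I₀.
After rotation:
Unpolarized light through the first polarizer → I₁ = ½ I₀, now polarized at 49°.
I₂ = I₁ cos²(72° − 49°) = 0.5 I₀ · cos²(23°) = 0.4237 I₀.
Ratio = 0.4237 / 0.2239 = 1.892.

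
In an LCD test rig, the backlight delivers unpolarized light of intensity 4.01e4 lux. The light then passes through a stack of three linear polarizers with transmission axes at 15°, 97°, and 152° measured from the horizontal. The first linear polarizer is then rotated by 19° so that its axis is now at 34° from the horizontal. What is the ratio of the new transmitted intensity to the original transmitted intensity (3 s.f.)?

Before rotation:
Unpolarized light through the first polarizer → I₁ = ½ I₀, now polarized at 15°.
I₂ = I₁ cos²(97° − 15°) = 0.5 I₀ · cos²(82°) = 0.009685 I₀.
I₃ = I₂ cos²(152° − 97°) = 0.009685 I₀ · cos²(55°) = 0.003186 I₀.
After rotation:
Unpolarized light through the first polarizer → I₁ = ½ I₀, now polarized at 34°.
I₂ = I₁ cos²(97° − 34°) = 0.5 I₀ · cos²(63°) = 0.1031 I₀.
I₃ = I₂ cos²(152° − 97°) = 0.1031 I₀ · cos²(55°) = 0.0339 I₀.
Ratio = 0.0339 / 0.003186 = 10.64.

I_new/I_old ≈ 10.6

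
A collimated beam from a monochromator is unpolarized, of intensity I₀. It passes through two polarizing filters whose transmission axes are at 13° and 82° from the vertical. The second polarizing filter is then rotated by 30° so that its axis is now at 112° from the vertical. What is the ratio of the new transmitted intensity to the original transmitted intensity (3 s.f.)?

Before rotation:
Unpolarized light through the first polarizer → I₁ = ½ I₀, now polarized at 13°.
I₂ = I₁ cos²(82° − 13°) = 0.5 I₀ · cos²(69°) = 0.06421 I₀.
After rotation:
Unpolarized light through the first polarizer → I₁ = ½ I₀, now polarized at 13°.
Angle between axes 1 and 2: 81°. I₂ = 0.5 I₀ · cos²(81°) = 0.01224 I₀.
Ratio = 0.01224 / 0.06421 = 0.1905.

I_new/I_old ≈ 0.191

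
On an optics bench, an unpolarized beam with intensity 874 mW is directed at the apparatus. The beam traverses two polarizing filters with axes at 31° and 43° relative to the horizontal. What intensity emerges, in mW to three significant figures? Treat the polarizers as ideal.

I ≈ 418 mW

Unpolarized light through the first polarizer → I₁ = 874 mW/2 = 437 mW, polarized at 31°.
I₂ = I₁ · cos²(12°) = 437 · 0.9568 = 418.1 mW.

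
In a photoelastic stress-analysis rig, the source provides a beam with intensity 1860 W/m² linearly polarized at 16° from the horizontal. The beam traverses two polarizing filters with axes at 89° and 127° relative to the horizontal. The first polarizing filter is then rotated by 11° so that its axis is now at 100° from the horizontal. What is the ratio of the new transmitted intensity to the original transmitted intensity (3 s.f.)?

Before rotation:
By Malus's law, I₁ = I₀ cos²(89° − 16°) = I₀ cos²(73°) = 0.08548 I₀.
I₂ = I₁ cos²(127° − 89°) = 0.08548 I₀ · cos²(38°) = 0.05308 I₀.
After rotation:
I₁ = I₀ cos²(100° − 16°) = I₀ cos²(84°) = 0.01093 I₀.
I₂ = I₁ cos²(127° − 100°) = 0.01093 I₀ · cos²(27°) = 0.008674 I₀.
Ratio = 0.008674 / 0.05308 = 0.1634.

I_new/I_old ≈ 0.163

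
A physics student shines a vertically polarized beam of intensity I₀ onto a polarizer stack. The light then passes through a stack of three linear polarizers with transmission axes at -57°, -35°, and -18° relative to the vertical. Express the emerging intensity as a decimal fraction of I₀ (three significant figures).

By Malus's law, I₁ = I₀ cos²(-57° − 0°) = I₀ cos²(57°) = 0.2966 I₀.
I₂ = I₁ cos²(-35° + 57°) = 0.2966 I₀ · cos²(22°) = 0.255 I₀.
I₃ = I₂ cos²(-18° + 35°) = 0.255 I₀ · cos²(17°) = 0.2332 I₀.
Transmitted fraction = 0.2332.

≈ 0.233 I₀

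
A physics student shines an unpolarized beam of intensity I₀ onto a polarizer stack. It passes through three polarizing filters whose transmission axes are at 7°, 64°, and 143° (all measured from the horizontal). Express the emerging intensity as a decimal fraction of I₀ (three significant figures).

≈ 0.00540 I₀

Unpolarized light through the first polarizer → I₁ = ½ I₀, now polarized at 7°.
I₂ = I₁ cos²(64° − 7°) = 0.5 I₀ · cos²(57°) = 0.1483 I₀.
I₃ = I₂ cos²(143° − 64°) = 0.1483 I₀ · cos²(79°) = 0.0054 I₀.
Transmitted fraction = 0.0054.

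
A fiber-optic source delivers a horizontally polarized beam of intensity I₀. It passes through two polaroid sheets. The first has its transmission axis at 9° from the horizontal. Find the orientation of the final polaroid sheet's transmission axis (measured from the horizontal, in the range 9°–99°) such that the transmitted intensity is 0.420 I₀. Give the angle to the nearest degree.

θ ≈ 58°

I₁ = I₀ cos²(9° − 0°) = I₀ cos²(9°) = 0.9755 I₀.
Need I₂/I₀ = 0.42, so cos²(θ − 9°) = 0.42 / 0.9755 = 0.4305.
θ − 9° = arccos(√0.4305) = 49.0°, giving θ ≈ 9 + 49.0 = 58.0°.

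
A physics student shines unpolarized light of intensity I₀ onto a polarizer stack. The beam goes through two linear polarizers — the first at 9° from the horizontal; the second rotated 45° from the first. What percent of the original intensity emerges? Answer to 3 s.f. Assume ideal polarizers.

Unpolarized light through the first polarizer → I₁ = ½ I₀, now polarized at 9°.
I₂ = I₁ cos²(45°) = 0.5 · 0.5 I₀ = 0.25 I₀.
That is 25% of the incident intensity.

≈ 25.0%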